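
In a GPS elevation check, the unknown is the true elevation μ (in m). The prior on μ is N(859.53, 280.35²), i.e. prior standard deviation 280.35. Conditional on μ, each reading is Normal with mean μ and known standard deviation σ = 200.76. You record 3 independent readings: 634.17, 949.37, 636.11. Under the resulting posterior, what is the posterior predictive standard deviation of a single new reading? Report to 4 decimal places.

227.5482

For Normal data with known variance σ², a Normal(μ₀, σ₀²) prior on μ is conjugate. Posterior precision = 1/σ₀² + n/σ²; posterior mean is the precision-weighted average of μ₀ and x̄.
σ₀² = 280.35² = 78596.1225, σ² = 200.76² = 40304.5776; σ² + n·σ₀² = 40304.5776 + 3·78596.1225 = 276092.9451.
Posterior precision = 1/σ₀² + n/σ² = 1/78596.1225 + 3/40304.5776 = (σ² + n·σ₀²)/(σ₀²σ²) = 276092.9451/(78596.1225·40304.5776); posterior variance σₙ² = σ₀²σ²/(σ² + n·σ₀²) = 78596.1225·40304.5776/276092.9451 = 11473.612689.
Predictive variance for one new observation = σₙ² + σ² = 78596.1225·40304.5776/276092.9451 + 40304.5776 = σ²·(σ₀² + 276092.9451)/276092.9451 = 40304.5776·354689.0676/276092.9451 = 51778.190289; SD = √(40304.5776·354689.0676/276092.9451) = 227.5482.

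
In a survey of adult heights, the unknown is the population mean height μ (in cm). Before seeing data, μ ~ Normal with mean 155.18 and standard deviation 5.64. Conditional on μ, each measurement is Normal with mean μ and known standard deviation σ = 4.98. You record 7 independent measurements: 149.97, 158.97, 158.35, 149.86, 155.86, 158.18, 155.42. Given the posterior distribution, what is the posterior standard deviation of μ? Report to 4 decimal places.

1.7855

For Normal data with known variance σ², a Normal(μ₀, σ₀²) prior on μ is conjugate. Posterior precision = 1/σ₀² + n/σ²; posterior mean is the precision-weighted average of μ₀ and x̄.
σ₀² = 5.64² = 31.8096, σ² = 4.98² = 24.8004; σ² + n·σ₀² = 24.8004 + 7·31.8096 = 247.4676.
Posterior precision = 1/σ₀² + n/σ² = 1/31.8096 + 7/24.8004 = (σ² + n·σ₀²)/(σ₀²σ²) = 247.4676/(31.8096·24.8004); posterior variance σₙ² = σ₀²σ²/(σ² + n·σ₀²) = 31.8096·24.8004/247.4676 = 3.187855.
Posterior SD = √σₙ² = √(31.8096·24.8004/247.4676) = 1.7855.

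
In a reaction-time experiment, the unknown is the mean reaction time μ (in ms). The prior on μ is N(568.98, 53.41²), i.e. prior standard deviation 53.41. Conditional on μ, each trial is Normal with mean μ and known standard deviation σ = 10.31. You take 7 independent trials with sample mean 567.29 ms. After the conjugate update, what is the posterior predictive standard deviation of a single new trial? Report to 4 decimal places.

For Normal data with known variance σ², a Normal(μ₀, σ₀²) prior on μ is conjugate. Posterior precision = 1/σ₀² + n/σ²; posterior mean is the precision-weighted average of μ₀ and x̄.
σ₀² = 53.41² = 2852.6281, σ² = 10.31² = 106.2961; σ² + n·σ₀² = 106.2961 + 7·2852.6281 = 20074.6928.
Posterior precision = 1/σ₀² + n/σ² = 1/2852.6281 + 7/106.2961 = (σ² + n·σ₀²)/(σ₀²σ²) = 20074.6928/(2852.6281·106.2961); posterior variance σₙ² = σ₀²σ²/(σ² + n·σ₀²) = 2852.6281·106.2961/20074.6928 = 15.104751.
Predictive variance for one new observation = σₙ² + σ² = 2852.6281·106.2961/20074.6928 + 106.2961 = σ²·(σ₀² + 20074.6928)/20074.6928 = 106.2961·22927.3209/20074.6928 = 121.400851; SD = √(106.2961·22927.3209/20074.6928) = 11.0182.

11.0182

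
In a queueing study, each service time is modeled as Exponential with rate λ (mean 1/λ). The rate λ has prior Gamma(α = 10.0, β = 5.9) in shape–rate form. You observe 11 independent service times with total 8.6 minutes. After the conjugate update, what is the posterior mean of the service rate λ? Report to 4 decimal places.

1.4483

With a Gamma(shape α, rate β) prior on the exponential rate λ, the posterior after n observations with total T = Σxᵢ is Gamma(α+n, β+T).
Posterior: Gamma(10.0+11, 5.9+8.6) = Gamma(21.0, 14.5).
Posterior mean of λ = α/β = 21.0/14.5 = 1.4483.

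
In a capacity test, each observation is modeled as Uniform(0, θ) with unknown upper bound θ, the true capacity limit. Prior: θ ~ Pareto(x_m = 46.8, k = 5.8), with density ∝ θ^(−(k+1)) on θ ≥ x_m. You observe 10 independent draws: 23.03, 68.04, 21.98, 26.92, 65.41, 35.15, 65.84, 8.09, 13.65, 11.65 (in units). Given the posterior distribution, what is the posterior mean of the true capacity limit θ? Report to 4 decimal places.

72.6373

A Pareto(scale x_m, shape k) prior on the upper bound θ of Uniform(0, θ) is conjugate: posterior is Pareto(max(x_m, max xᵢ), k + n).
Sample maximum = 68.04; prior scale x_m = 46.8 → posterior scale = max = 68.04.
Posterior shape = 5.8 + 10 = 15.8.
E[θ|data] = k·x_m/(k−1) = 15.8·68.04/14.8 = 72.6373.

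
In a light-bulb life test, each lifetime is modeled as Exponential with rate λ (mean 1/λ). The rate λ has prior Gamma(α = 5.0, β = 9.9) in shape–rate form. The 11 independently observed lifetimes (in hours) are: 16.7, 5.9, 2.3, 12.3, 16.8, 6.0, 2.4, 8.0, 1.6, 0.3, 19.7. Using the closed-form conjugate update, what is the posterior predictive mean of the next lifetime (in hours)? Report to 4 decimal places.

With a Gamma(shape α, rate β) prior on the exponential rate λ, the posterior after n observations with total T = Σxᵢ is Gamma(α+n, β+T).
Sum of observations T = 92.0 hours; n = 11.
Posterior: Gamma(5.0+11, 9.9+92.0) = Gamma(16.0, 101.9).
The predictive distribution for the next observation is Lomax; its mean is β/(α−1) = 101.9/15.0 = 6.7933.

6.7933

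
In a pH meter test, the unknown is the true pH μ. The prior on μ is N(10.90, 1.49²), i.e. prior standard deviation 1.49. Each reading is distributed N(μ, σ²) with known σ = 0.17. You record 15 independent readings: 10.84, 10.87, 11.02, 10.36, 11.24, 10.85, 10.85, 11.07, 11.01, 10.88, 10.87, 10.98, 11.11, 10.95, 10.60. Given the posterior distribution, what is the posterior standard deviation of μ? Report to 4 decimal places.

For Normal data with known variance σ², a Normal(μ₀, σ₀²) prior on μ is conjugate. Posterior precision = 1/σ₀² + n/σ²; posterior mean is the precision-weighted average of μ₀ and x̄.
σ₀² = 1.49² = 2.2201, σ² = 0.17² = 0.0289; σ² + n·σ₀² = 0.0289 + 15·2.2201 = 33.3304.
Posterior precision = 1/σ₀² + n/σ² = 1/2.2201 + 15/0.0289 = (σ² + n·σ₀²)/(σ₀²σ²) = 33.3304/(2.2201·0.0289); posterior variance σₙ² = σ₀²σ²/(σ² + n·σ₀²) = 2.2201·0.0289/33.3304 = 0.001925.
Posterior SD = √σₙ² = √(2.2201·0.0289/33.3304) = 0.0439.

0.0439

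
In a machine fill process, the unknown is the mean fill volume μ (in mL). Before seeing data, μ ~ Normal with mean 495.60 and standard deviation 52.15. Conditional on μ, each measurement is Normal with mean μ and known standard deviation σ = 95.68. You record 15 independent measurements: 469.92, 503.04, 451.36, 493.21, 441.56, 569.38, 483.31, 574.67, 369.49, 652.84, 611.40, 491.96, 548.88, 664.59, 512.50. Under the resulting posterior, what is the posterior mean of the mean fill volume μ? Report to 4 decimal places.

517.6030

For Normal data with known variance σ², a Normal(μ₀, σ₀²) prior on μ is conjugate. Posterior precision = 1/σ₀² + n/σ²; posterior mean is the precision-weighted average of μ₀ and x̄.
Σxᵢ = 469.92 + 503.04 + 451.36 + 493.21 + 441.56 + 569.38 + 483.31 + 574.67 + 369.49 + 652.84 + 611.40 + 491.96 + 548.88 + 664.59 + 512.50 = 7838.11, so n·x̄ = 7838.11.
σ₀² = 52.15² = 2719.6225, σ² = 95.68² = 9154.6624; σ² + n·σ₀² = 9154.6624 + 15·2719.6225 = 49948.9999.
Posterior mean = (μ₀/σ₀² + n·x̄/σ²)/(1/σ₀² + n/σ²) = (σ²·μ₀ + σ₀²·n·x̄)/(σ² + n·σ₀²) = (9154.6624·495.60 + 2719.6225·7838.11)/49948.9999 = 25853750.998915/49948.9999 = 517.6030.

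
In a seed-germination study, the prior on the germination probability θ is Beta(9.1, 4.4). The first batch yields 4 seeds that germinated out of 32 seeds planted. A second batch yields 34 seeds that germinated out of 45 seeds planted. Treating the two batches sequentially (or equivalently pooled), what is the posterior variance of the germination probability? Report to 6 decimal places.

0.002728

The Beta prior is conjugate to a Binomial/Bernoulli likelihood; the update adds successes to α and failures to β.
After batch 1: Beta(9.1+4, 4.4+28) = Beta(13.1, 32.4).
After batch 2: Beta(13.1+34, 32.4+11) = Beta(47.1, 43.4).
Var = αβ/((α+β)²(α+β+1)) = 47.1·43.4/(90.5²·91.5) = 0.002728.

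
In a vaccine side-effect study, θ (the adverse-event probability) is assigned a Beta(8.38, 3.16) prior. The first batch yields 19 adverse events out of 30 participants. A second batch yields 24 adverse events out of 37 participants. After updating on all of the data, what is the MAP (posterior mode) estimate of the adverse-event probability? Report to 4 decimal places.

0.6582

The Beta prior is conjugate to a Binomial/Bernoulli likelihood; the update adds successes to α and failures to β.
After batch 1: Beta(8.38+19, 3.16+11) = Beta(27.38, 14.16).
After batch 2: Beta(27.38+24, 14.16+13) = Beta(51.38, 27.16).
Mode of Beta(a,b) for a,b>1 is (a−1)/(a+b−2) = 50.38/76.54 = 0.6582.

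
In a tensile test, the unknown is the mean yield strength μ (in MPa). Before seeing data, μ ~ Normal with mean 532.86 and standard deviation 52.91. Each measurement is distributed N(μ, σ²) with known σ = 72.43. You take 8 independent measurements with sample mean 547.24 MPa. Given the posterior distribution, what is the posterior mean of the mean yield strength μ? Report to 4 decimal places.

544.5108

For Normal data with known variance σ², a Normal(μ₀, σ₀²) prior on μ is conjugate. Posterior precision = 1/σ₀² + n/σ²; posterior mean is the precision-weighted average of μ₀ and x̄.
n·x̄ = 8·547.24 = 4377.92.
σ₀² = 52.91² = 2799.4681, σ² = 72.43² = 5246.1049; σ² + n·σ₀² = 5246.1049 + 8·2799.4681 = 27641.8497.
Posterior mean = (μ₀/σ₀² + n·x̄/σ²)/(1/σ₀² + n/σ²) = (σ²·μ₀ + σ₀²·n·x̄)/(σ² + n·σ₀²) = (5246.1049·532.86 + 2799.4681·4377.92)/27641.8497 = 15051286.841366/27641.8497 = 544.5108.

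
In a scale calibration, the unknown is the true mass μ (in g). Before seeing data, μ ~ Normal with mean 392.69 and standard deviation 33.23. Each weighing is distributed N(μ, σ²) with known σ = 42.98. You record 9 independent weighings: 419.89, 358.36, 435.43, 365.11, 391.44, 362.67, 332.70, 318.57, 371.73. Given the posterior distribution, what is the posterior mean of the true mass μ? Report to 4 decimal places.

375.9832

For Normal data with known variance σ², a Normal(μ₀, σ₀²) prior on μ is conjugate. Posterior precision = 1/σ₀² + n/σ²; posterior mean is the precision-weighted average of μ₀ and x̄.
Σxᵢ = 419.89 + 358.36 + 435.43 + 365.11 + 391.44 + 362.67 + 332.70 + 318.57 + 371.73 = 3355.9, so n·x̄ = 3355.9.
σ₀² = 33.23² = 1104.2329, σ² = 42.98² = 1847.2804; σ² + n·σ₀² = 1847.2804 + 9·1104.2329 = 11785.3765.
Posterior mean = (μ₀/σ₀² + n·x̄/σ²)/(1/σ₀² + n/σ²) = (σ²·μ₀ + σ₀²·n·x̄)/(σ² + n·σ₀²) = (1847.2804·392.69 + 1104.2329·3355.9)/11785.3765 = 4431103.729386/11785.3765 = 375.9832.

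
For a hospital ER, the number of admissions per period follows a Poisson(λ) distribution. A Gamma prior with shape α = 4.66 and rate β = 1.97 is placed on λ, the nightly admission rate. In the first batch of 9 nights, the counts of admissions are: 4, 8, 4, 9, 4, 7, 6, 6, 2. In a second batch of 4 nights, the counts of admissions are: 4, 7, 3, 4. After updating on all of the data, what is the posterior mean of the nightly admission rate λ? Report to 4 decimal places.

4.8537

With a Gamma(shape α, rate β) prior, the Poisson likelihood is conjugate: the posterior is Gamma(α + ΣXᵢ, β + n).
Batch 1: sum of counts S = 50 over n = 9 nights.
After batch 1: Gamma(α+S, β+n) = Gamma(4.66+50, 1.97+9) = Gamma(54.66, 10.97).
Batch 2: sum of counts S = 18 over n = 4 nights.
After batch 2: Gamma(α+S, β+n) = Gamma(54.66+18, 10.97+4) = Gamma(72.66, 14.97).
Posterior mean = α/β = 72.66/14.97 = 4.8537.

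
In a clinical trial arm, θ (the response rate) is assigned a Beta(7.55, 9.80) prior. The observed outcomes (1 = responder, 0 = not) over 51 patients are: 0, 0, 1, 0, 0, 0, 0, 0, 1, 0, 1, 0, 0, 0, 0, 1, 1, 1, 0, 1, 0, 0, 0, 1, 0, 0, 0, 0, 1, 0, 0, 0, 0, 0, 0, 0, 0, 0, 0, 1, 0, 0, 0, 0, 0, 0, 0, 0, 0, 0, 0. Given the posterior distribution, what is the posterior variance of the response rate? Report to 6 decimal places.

The Beta prior is conjugate to a Binomial/Bernoulli likelihood; the update adds successes to α and failures to β.
Posterior: Beta(α+k, β+n−k) = Beta(7.55+10, 9.80+41) = Beta(17.55, 50.80).
Var = αβ/((α+β)²(α+β+1)) = 17.55·50.80/(68.35²·69.35) = 0.002752.

0.002752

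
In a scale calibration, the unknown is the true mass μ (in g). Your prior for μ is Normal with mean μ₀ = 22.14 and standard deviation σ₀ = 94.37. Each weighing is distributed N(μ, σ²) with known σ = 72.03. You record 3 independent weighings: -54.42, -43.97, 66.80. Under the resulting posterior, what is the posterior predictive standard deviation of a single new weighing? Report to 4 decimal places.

81.4649

For Normal data with known variance σ², a Normal(μ₀, σ₀²) prior on μ is conjugate. Posterior precision = 1/σ₀² + n/σ²; posterior mean is the precision-weighted average of μ₀ and x̄.
σ₀² = 94.37² = 8905.6969, σ² = 72.03² = 5188.3209; σ² + n·σ₀² = 5188.3209 + 3·8905.6969 = 31905.4116.
Posterior precision = 1/σ₀² + n/σ² = 1/8905.6969 + 3/5188.3209 = (σ² + n·σ₀²)/(σ₀²σ²) = 31905.4116/(8905.6969·5188.3209); posterior variance σₙ² = σ₀²σ²/(σ² + n·σ₀²) = 8905.6969·5188.3209/31905.4116 = 1448.206152.
Predictive variance for one new observation = σₙ² + σ² = 8905.6969·5188.3209/31905.4116 + 5188.3209 = σ²·(σ₀² + 31905.4116)/31905.4116 = 5188.3209·40811.1085/31905.4116 = 6636.527052; SD = √(5188.3209·40811.1085/31905.4116) = 81.4649.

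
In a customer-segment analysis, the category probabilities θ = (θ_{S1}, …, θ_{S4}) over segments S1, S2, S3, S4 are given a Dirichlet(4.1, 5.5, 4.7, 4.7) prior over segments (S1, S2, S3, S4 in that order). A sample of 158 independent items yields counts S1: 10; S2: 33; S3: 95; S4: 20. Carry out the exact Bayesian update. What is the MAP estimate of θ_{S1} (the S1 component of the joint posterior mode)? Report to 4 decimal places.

The Dirichlet prior is conjugate to the Multinomial likelihood: each posterior αⱼ = prior αⱼ + observed count nⱼ.
Posterior concentration: (14.1, 38.5, 99.7, 24.7), total = 177.0.
Joint mode component: (α_{S1}−1)/(Σα−K) = 13.1/173.0 = 0.0757.

0.0757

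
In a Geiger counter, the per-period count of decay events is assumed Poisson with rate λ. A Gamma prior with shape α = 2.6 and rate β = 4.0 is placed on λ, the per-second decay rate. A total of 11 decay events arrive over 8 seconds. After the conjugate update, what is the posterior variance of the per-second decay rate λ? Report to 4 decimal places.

0.0944

With a Gamma(shape α, rate β) prior, the Poisson likelihood is conjugate: the posterior is Gamma(α + ΣXᵢ, β + n).
Posterior: Gamma(α+S, β+n) = Gamma(2.6+11, 4.0+8) = Gamma(13.6, 12.0).
Var = α/β² = 13.6/12.0² = 0.0944.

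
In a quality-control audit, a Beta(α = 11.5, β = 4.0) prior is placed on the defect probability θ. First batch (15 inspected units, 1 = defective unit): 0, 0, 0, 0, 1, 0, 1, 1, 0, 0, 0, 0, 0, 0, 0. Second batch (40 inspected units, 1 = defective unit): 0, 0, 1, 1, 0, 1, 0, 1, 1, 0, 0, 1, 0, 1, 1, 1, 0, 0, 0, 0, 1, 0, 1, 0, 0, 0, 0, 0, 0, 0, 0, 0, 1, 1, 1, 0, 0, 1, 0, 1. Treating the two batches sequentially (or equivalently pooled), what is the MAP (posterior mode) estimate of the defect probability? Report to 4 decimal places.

0.4307

The Beta prior is conjugate to a Binomial/Bernoulli likelihood; the update adds successes to α and failures to β.
After batch 1: Beta(11.5+3, 4.0+12) = Beta(14.5, 16.0).
After batch 2: Beta(14.5+16, 16.0+24) = Beta(30.5, 40.0).
Mode of Beta(a,b) for a,b>1 is (a−1)/(a+b−2) = 29.5/68.5 = 0.4307.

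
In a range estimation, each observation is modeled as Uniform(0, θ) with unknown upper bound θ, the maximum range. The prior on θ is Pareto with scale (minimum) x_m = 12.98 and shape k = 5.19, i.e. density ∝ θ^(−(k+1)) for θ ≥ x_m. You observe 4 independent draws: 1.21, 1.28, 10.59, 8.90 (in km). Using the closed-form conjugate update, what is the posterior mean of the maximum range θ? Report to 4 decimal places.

14.5649

A Pareto(scale x_m, shape k) prior on the upper bound θ of Uniform(0, θ) is conjugate: posterior is Pareto(max(x_m, max xᵢ), k + n).
Sample maximum = 10.59; prior scale x_m = 12.98 → posterior scale = max = 12.98.
Posterior shape = 5.19 + 4 = 9.19.
E[θ|data] = k·x_m/(k−1) = 9.19·12.98/8.19 = 14.5649.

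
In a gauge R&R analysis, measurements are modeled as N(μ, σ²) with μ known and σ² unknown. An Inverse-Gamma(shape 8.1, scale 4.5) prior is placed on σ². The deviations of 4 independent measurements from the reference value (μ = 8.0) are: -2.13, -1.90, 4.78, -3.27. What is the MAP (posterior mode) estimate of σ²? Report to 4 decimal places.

2.2833

With known mean μ and an Inverse-Gamma(α, β) prior on σ², the Normal likelihood is conjugate: posterior is Inv-Gamma(α + n/2, β + Σ(xᵢ−μ)²/2).
Σ(xᵢ−μ)² = (-2.13)² + (-1.90)² + (4.78)² + (-3.27)² = 41.6882.
Posterior: Inv-Gamma(8.1 + 4/2, 4.5 + 41.6882/2) = Inv-Gamma(10.10, 25.34410).
Mode = β/(α+1) = 25.34410/11.10 = 2.2833.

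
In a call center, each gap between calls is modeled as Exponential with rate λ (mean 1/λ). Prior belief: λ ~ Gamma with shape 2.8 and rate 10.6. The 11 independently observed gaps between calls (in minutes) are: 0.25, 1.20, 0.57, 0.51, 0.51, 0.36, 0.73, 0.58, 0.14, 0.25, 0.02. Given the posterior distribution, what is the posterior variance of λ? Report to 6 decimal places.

With a Gamma(shape α, rate β) prior on the exponential rate λ, the posterior after n observations with total T = Σxᵢ is Gamma(α+n, β+T).
Sum of observations T = 5.12 minutes; n = 11.
Posterior: Gamma(2.8+11, 10.6+5.12) = Gamma(13.8, 15.72).
Var = α/β² = 0.055844.

0.055844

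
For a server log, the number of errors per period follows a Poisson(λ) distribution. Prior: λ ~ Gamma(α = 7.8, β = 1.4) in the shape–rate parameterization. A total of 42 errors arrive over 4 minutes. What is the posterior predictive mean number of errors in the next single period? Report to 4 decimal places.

9.2222

With a Gamma(shape α, rate β) prior, the Poisson likelihood is conjugate: the posterior is Gamma(α + ΣXᵢ, β + n).
Posterior: Gamma(α+S, β+n) = Gamma(7.8+42, 1.4+4) = Gamma(49.8, 5.4).
The predictive distribution for one future period is NegBinom with mean α/β = 9.2222.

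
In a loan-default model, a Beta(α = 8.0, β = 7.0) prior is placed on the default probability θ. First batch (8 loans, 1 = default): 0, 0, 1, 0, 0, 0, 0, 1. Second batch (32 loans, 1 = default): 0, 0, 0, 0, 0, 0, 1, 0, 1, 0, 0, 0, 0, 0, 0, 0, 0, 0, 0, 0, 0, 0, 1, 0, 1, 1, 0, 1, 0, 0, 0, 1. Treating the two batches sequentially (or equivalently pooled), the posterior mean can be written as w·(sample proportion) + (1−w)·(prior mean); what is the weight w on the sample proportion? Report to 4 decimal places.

0.7273

The Beta prior is conjugate to a Binomial/Bernoulli likelihood; the update adds successes to α and failures to β.
Total number of loans: n = 8 + 32 = 40.
Posterior mean = (α₀+k)/(α₀+β₀+n) = [n/(α₀+β₀+n)]·(k/n) + [(α₀+β₀)/(α₀+β₀+n)]·α₀/(α₀+β₀), so only n and the prior enter the weight.
The weight on the data is w = n/(α₀+β₀+n) = 40/(8.0+7.0+40) = 40/55.0 = 0.7273.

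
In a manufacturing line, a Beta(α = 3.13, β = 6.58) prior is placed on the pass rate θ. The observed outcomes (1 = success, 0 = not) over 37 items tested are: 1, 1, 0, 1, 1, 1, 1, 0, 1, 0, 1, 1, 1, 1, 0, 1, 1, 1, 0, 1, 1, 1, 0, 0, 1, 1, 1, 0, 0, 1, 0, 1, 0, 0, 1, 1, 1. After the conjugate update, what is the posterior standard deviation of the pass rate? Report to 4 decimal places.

The Beta prior is conjugate to a Binomial/Bernoulli likelihood; the update adds successes to α and failures to β.
Posterior: Beta(α+k, β+n−k) = Beta(3.13+25, 6.58+12) = Beta(28.13, 18.58).
Var = αβ/((α+β)²(α+β+1)) = 28.13·18.58/(46.71²·47.71) = 0.00502095; SD = √0.00502095 = 0.0709.

0.0709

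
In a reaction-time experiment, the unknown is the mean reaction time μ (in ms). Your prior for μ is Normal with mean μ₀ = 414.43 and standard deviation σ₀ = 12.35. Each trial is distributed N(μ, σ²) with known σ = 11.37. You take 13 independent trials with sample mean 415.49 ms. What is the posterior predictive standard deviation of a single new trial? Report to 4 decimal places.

For Normal data with known variance σ², a Normal(μ₀, σ₀²) prior on μ is conjugate. Posterior precision = 1/σ₀² + n/σ²; posterior mean is the precision-weighted average of μ₀ and x̄.
σ₀² = 12.35² = 152.5225, σ² = 11.37² = 129.2769; σ² + n·σ₀² = 129.2769 + 13·152.5225 = 2112.0694.
Posterior precision = 1/σ₀² + n/σ² = 1/152.5225 + 13/129.2769 = (σ² + n·σ₀²)/(σ₀²σ²) = 2112.0694/(152.5225·129.2769); posterior variance σₙ² = σ₀²σ²/(σ² + n·σ₀²) = 152.5225·129.2769/2112.0694 = 9.335695.
Predictive variance for one new observation = σₙ² + σ² = 152.5225·129.2769/2112.0694 + 129.2769 = σ²·(σ₀² + 2112.0694)/2112.0694 = 129.2769·2264.5919/2112.0694 = 138.612595; SD = √(129.2769·2264.5919/2112.0694) = 11.7734.

11.7734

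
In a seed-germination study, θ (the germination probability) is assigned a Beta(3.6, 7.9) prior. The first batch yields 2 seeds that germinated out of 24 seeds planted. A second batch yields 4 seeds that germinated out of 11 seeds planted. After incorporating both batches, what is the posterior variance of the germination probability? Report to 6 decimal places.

The Beta prior is conjugate to a Binomial/Bernoulli likelihood; the update adds successes to α and failures to β.
After batch 1: Beta(3.6+2, 7.9+22) = Beta(5.6, 29.9).
After batch 2: Beta(5.6+4, 29.9+7) = Beta(9.6, 36.9).
Var = αβ/((α+β)²(α+β+1)) = 9.6·36.9/(46.5²·47.5) = 0.003449.

0.003449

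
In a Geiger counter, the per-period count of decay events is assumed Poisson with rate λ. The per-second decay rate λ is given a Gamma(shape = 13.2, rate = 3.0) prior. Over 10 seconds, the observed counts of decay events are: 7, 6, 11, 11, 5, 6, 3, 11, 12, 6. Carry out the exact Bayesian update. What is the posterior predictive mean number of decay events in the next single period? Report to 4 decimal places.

With a Gamma(shape α, rate β) prior, the Poisson likelihood is conjugate: the posterior is Gamma(α + ΣXᵢ, β + n).
Sum of counts S = 78 over n = 10 seconds.
Posterior: Gamma(α+S, β+n) = Gamma(13.2+78, 3.0+10) = Gamma(91.2, 13.0).
The predictive distribution for one future period is NegBinom with mean α/β = 7.0154.

7.0154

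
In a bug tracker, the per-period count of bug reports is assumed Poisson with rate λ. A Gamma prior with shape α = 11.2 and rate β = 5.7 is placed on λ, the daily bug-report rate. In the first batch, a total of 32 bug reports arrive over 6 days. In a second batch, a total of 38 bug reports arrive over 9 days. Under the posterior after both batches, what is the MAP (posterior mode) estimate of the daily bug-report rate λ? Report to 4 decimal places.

With a Gamma(shape α, rate β) prior, the Poisson likelihood is conjugate: the posterior is Gamma(α + ΣXᵢ, β + n).
After batch 1: Gamma(α+S, β+n) = Gamma(11.2+32, 5.7+6) = Gamma(43.2, 11.7).
After batch 2: Gamma(α+S, β+n) = Gamma(43.2+38, 11.7+9) = Gamma(81.2, 20.7).
Mode of Gamma(α,β) for α≥1 is (α−1)/β = 80.2/20.7 = 3.8744.

3.8744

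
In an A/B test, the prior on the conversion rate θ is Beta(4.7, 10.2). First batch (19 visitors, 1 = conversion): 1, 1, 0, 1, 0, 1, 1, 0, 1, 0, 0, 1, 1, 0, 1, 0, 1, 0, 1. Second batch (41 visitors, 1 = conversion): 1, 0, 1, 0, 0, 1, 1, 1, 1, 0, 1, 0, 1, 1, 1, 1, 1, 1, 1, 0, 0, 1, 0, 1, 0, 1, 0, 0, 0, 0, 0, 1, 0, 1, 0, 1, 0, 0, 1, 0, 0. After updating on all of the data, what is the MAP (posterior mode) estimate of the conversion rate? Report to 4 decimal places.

0.4897

The Beta prior is conjugate to a Binomial/Bernoulli likelihood; the update adds successes to α and failures to β.
After batch 1: Beta(4.7+11, 10.2+8) = Beta(15.7, 18.2).
After batch 2: Beta(15.7+21, 18.2+20) = Beta(36.7, 38.2).
Mode of Beta(a,b) for a,b>1 is (a−1)/(a+b−2) = 35.7/72.9 = 0.4897.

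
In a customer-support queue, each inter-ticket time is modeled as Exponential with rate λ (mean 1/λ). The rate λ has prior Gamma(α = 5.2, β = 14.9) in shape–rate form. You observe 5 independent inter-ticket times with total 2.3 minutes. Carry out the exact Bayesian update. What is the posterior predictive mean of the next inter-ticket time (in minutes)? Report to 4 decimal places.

With a Gamma(shape α, rate β) prior on the exponential rate λ, the posterior after n observations with total T = Σxᵢ is Gamma(α+n, β+T).
Posterior: Gamma(5.2+5, 14.9+2.3) = Gamma(10.2, 17.2).
The predictive distribution for the next observation is Lomax; its mean is β/(α−1) = 17.2/9.2 = 1.8696.

1.8696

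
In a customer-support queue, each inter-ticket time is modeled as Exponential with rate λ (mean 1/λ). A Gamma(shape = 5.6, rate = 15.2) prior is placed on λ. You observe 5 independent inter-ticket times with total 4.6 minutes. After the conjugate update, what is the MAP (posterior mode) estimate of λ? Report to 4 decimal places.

With a Gamma(shape α, rate β) prior on the exponential rate λ, the posterior after n observations with total T = Σxᵢ is Gamma(α+n, β+T).
Posterior: Gamma(5.6+5, 15.2+4.6) = Gamma(10.6, 19.8).
Mode = (α−1)/β = 0.4848.

0.4848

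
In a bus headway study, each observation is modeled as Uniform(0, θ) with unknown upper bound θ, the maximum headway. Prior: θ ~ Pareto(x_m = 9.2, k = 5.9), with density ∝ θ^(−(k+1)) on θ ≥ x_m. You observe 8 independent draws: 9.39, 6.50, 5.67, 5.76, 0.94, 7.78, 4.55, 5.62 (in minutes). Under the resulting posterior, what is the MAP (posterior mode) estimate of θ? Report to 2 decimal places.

9.39

A Pareto(scale x_m, shape k) prior on the upper bound θ of Uniform(0, θ) is conjugate: posterior is Pareto(max(x_m, max xᵢ), k + n).
Sample maximum = 9.39; prior scale x_m = 9.2 → posterior scale = max = 9.39.
Posterior shape = 5.9 + 8 = 13.9.
The Pareto density is decreasing on [x_m, ∞), so the mode is x_m = 9.39.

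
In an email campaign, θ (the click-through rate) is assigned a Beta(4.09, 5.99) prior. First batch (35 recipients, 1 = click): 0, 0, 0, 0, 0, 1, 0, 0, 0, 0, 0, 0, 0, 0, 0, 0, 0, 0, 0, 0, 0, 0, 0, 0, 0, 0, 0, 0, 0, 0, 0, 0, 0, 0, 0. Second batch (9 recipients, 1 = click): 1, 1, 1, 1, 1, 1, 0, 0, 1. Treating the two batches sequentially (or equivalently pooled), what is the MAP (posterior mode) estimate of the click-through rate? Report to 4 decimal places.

The Beta prior is conjugate to a Binomial/Bernoulli likelihood; the update adds successes to α and failures to β.
After batch 1: Beta(4.09+1, 5.99+34) = Beta(5.09, 39.99).
After batch 2: Beta(5.09+7, 39.99+2) = Beta(12.09, 41.99).
Mode of Beta(a,b) for a,b>1 is (a−1)/(a+b−2) = 11.09/52.08 = 0.2129.

0.2129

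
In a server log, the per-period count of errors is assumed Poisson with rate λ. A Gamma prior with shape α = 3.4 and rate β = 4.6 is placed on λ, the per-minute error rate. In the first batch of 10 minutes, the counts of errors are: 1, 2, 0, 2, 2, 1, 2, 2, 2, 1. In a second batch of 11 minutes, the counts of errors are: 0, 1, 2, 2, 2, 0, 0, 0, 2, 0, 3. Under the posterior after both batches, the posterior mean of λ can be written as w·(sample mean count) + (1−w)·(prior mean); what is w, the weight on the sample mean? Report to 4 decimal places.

With a Gamma(shape α, rate β) prior, the Poisson likelihood is conjugate: the posterior is Gamma(α + ΣXᵢ, β + n).
Total number of minutes: n = 10 + 11 = 21.
Posterior mean = (α₀+S)/(β₀+n) = [n/(β₀+n)]·(S/n) + [β₀/(β₀+n)]·(α₀/β₀), so only n and β₀ enter the weight.
Weight on data w = n/(β₀+n) = 21/(4.6+21) = 21/25.6 = 0.8203.

0.8203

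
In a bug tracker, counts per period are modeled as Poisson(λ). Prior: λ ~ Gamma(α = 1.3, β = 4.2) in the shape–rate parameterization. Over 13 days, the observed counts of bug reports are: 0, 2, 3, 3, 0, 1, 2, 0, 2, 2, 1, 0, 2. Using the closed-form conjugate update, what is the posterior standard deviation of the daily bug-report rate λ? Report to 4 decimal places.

0.2554

With a Gamma(shape α, rate β) prior, the Poisson likelihood is conjugate: the posterior is Gamma(α + ΣXᵢ, β + n).
Sum of counts S = 18 over n = 13 days.
Posterior: Gamma(α+S, β+n) = Gamma(1.3+18, 4.2+13) = Gamma(19.3, 17.2).
SD = √α/β = √19.3/17.2 = 0.2554.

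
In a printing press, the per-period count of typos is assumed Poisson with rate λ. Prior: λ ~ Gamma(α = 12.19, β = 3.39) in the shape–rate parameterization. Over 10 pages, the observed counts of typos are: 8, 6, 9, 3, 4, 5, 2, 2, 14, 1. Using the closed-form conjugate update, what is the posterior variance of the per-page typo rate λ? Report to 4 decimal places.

With a Gamma(shape α, rate β) prior, the Poisson likelihood is conjugate: the posterior is Gamma(α + ΣXᵢ, β + n).
Sum of counts S = 54 over n = 10 pages.
Posterior: Gamma(α+S, β+n) = Gamma(12.19+54, 3.39+10) = Gamma(66.19, 13.39).
Var = α/β² = 66.19/13.39² = 0.3692.

0.3692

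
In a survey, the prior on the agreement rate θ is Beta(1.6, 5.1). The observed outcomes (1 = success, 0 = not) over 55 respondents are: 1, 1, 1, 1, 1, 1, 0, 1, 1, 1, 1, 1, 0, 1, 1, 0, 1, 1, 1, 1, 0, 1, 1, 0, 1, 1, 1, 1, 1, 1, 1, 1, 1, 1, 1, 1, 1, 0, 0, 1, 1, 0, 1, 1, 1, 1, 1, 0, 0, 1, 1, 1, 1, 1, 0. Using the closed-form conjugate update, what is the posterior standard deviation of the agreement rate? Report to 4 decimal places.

The Beta prior is conjugate to a Binomial/Bernoulli likelihood; the update adds successes to α and failures to β.
Posterior: Beta(α+k, β+n−k) = Beta(1.6+44, 5.1+11) = Beta(45.6, 16.1).
Var = αβ/((α+β)²(α+β+1)) = 45.6·16.1/(61.7²·62.7) = 0.00307576; SD = √0.00307576 = 0.0555.

0.0555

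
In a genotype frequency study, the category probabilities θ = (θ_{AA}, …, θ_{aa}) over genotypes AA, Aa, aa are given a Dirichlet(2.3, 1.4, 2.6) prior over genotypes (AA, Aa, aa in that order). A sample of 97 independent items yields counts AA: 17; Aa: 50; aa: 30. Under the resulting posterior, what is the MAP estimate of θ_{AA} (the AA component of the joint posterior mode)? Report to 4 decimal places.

0.1825

The Dirichlet prior is conjugate to the Multinomial likelihood: each posterior αⱼ = prior αⱼ + observed count nⱼ.
Posterior concentration: (19.3, 51.4, 32.6), total = 103.3.
Joint mode component: (α_{AA}−1)/(Σα−K) = 18.3/100.3 = 0.1825.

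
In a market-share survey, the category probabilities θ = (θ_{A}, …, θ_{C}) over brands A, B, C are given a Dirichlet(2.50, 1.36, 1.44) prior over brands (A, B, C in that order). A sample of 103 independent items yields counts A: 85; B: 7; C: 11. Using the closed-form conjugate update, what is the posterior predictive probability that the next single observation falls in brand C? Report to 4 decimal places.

0.1149

The Dirichlet prior is conjugate to the Multinomial likelihood: each posterior αⱼ = prior αⱼ + observed count nⱼ.
Posterior concentration: (87.50, 8.36, 12.44), total = 108.30.
P(next = C | data) = α_{C}/Σα = 0.1149.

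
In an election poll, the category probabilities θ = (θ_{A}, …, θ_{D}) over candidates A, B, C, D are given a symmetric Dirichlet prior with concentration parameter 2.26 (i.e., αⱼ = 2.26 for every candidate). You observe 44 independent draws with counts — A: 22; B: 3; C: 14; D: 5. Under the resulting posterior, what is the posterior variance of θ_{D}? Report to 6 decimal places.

The Dirichlet prior is conjugate to the Multinomial likelihood: each posterior αⱼ = prior αⱼ + observed count nⱼ.
Posterior concentration: (24.26, 5.26, 16.26, 7.26), total = 53.04.
Var[θ_j] = α_j(Σα−α_j)/((Σα)²(Σα+1)) = 7.26·45.78/(53.04²·54.04) = 0.002186.

0.002186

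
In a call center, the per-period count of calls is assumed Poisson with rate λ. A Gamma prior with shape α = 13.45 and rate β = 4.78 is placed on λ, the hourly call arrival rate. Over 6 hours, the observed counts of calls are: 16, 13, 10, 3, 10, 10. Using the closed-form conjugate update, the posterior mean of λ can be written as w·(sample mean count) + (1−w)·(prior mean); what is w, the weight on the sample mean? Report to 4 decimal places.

0.5566

With a Gamma(shape α, rate β) prior, the Poisson likelihood is conjugate: the posterior is Gamma(α + ΣXᵢ, β + n).
Posterior mean = (α₀+S)/(β₀+n) = [n/(β₀+n)]·(S/n) + [β₀/(β₀+n)]·(α₀/β₀), so only n and β₀ enter the weight.
Weight on data w = n/(β₀+n) = 6/(4.78+6) = 6/10.78 = 0.5566.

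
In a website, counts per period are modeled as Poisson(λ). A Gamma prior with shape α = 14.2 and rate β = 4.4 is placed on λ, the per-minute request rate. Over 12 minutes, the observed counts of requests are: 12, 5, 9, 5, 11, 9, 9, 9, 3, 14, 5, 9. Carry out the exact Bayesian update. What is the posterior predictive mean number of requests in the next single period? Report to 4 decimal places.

With a Gamma(shape α, rate β) prior, the Poisson likelihood is conjugate: the posterior is Gamma(α + ΣXᵢ, β + n).
Sum of counts S = 100 over n = 12 minutes.
Posterior: Gamma(α+S, β+n) = Gamma(14.2+100, 4.4+12) = Gamma(114.2, 16.4).
The predictive distribution for one future period is NegBinom with mean α/β = 6.9634.

6.9634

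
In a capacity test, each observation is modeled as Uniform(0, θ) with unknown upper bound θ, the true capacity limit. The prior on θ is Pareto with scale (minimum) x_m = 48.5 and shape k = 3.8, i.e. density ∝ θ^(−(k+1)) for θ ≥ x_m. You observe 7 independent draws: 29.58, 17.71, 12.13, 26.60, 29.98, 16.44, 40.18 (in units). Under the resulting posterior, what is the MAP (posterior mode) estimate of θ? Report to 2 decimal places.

A Pareto(scale x_m, shape k) prior on the upper bound θ of Uniform(0, θ) is conjugate: posterior is Pareto(max(x_m, max xᵢ), k + n).
Sample maximum = 40.18; prior scale x_m = 48.5 → posterior scale = max = 48.50.
Posterior shape = 3.8 + 7 = 10.8.
The Pareto density is decreasing on [x_m, ∞), so the mode is x_m = 48.50.

48.50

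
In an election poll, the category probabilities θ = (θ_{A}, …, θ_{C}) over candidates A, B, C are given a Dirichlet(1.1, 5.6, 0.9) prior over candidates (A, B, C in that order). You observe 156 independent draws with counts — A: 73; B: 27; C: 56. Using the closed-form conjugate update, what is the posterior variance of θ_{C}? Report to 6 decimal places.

0.001378

The Dirichlet prior is conjugate to the Multinomial likelihood: each posterior αⱼ = prior αⱼ + observed count nⱼ.
Posterior concentration: (74.1, 32.6, 56.9), total = 163.6.
Var[θ_j] = α_j(Σα−α_j)/((Σα)²(Σα+1)) = 56.9·106.7/(163.6²·164.6) = 0.001378.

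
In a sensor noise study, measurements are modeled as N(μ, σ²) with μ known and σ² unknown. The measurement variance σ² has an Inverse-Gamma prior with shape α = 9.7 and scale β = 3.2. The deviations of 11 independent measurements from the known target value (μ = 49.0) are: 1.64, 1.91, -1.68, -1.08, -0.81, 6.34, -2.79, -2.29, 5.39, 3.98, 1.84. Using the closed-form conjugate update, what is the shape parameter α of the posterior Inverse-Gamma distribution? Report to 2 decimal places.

With known mean μ and an Inverse-Gamma(α, β) prior on σ², the Normal likelihood is conjugate: posterior is Inv-Gamma(α + n/2, β + Σ(xᵢ−μ)²/2).
Σ(xᵢ−μ)² = (1.64)² + (1.91)² + (-1.68)² + (-1.08)² + (-0.81)² + (6.34)² + (-2.79)² + (-2.29)² + (5.39)² + (3.98)² + (1.84)² = 112.4845.
Posterior: Inv-Gamma(9.7 + 11/2, 3.2 + 112.4845/2) = Inv-Gamma(15.20, 59.44225).
Posterior α = 15.20.

15.20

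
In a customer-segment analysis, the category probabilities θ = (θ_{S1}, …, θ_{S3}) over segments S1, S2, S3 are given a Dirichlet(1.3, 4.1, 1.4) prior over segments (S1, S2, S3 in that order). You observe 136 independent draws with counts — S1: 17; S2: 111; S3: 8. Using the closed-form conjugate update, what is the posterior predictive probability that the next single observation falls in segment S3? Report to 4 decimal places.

The Dirichlet prior is conjugate to the Multinomial likelihood: each posterior αⱼ = prior αⱼ + observed count nⱼ.
Posterior concentration: (18.3, 115.1, 9.4), total = 142.8.
P(next = S3 | data) = α_{S3}/Σα = 0.0658.

0.0658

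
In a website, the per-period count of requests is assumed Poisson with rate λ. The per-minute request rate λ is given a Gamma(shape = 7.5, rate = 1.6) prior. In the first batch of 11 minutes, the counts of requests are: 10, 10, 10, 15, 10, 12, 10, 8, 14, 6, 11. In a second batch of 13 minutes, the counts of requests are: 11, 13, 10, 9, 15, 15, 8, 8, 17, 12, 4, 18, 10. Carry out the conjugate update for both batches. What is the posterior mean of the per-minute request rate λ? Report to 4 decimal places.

With a Gamma(shape α, rate β) prior, the Poisson likelihood is conjugate: the posterior is Gamma(α + ΣXᵢ, β + n).
Batch 1: sum of counts S = 116 over n = 11 minutes.
After batch 1: Gamma(α+S, β+n) = Gamma(7.5+116, 1.6+11) = Gamma(123.5, 12.6).
Batch 2: sum of counts S = 150 over n = 13 minutes.
After batch 2: Gamma(α+S, β+n) = Gamma(123.5+150, 12.6+13) = Gamma(273.5, 25.6).
Posterior mean = α/β = 273.5/25.6 = 10.6836.

10.6836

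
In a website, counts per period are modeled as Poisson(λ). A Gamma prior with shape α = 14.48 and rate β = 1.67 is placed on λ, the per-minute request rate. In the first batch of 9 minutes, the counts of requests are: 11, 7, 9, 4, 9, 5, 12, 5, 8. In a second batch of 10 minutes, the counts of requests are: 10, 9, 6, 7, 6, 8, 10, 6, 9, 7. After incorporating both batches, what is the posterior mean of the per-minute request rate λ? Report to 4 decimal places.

7.8607

With a Gamma(shape α, rate β) prior, the Poisson likelihood is conjugate: the posterior is Gamma(α + ΣXᵢ, β + n).
Batch 1: sum of counts S = 70 over n = 9 minutes.
After batch 1: Gamma(α+S, β+n) = Gamma(14.48+70, 1.67+9) = Gamma(84.48, 10.67).
Batch 2: sum of counts S = 78 over n = 10 minutes.
After batch 2: Gamma(α+S, β+n) = Gamma(84.48+78, 10.67+10) = Gamma(162.48, 20.67).
Posterior mean = α/β = 162.48/20.67 = 7.8607.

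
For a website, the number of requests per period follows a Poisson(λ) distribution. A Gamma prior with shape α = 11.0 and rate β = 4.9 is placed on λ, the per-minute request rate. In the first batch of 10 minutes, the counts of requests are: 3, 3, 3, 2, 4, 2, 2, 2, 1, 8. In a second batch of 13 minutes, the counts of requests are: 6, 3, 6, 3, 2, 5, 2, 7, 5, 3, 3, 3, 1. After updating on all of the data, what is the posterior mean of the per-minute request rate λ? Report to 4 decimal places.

With a Gamma(shape α, rate β) prior, the Poisson likelihood is conjugate: the posterior is Gamma(α + ΣXᵢ, β + n).
Batch 1: sum of counts S = 30 over n = 10 minutes.
After batch 1: Gamma(α+S, β+n) = Gamma(11.0+30, 4.9+10) = Gamma(41.0, 14.9).
Batch 2: sum of counts S = 49 over n = 13 minutes.
After batch 2: Gamma(α+S, β+n) = Gamma(41.0+49, 14.9+13) = Gamma(90.0, 27.9).
Posterior mean = α/β = 90.0/27.9 = 3.2258.

3.2258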